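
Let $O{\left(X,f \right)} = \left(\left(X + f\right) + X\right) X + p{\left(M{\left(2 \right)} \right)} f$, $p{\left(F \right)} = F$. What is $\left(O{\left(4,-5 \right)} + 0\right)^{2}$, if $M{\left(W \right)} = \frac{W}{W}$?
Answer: $49$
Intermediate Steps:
$M{\left(W \right)} = 1$
$O{\left(X,f \right)} = f + X \left(f + 2 X\right)$ ($O{\left(X,f \right)} = \left(\left(X + f\right) + X\right) X + 1 f = \left(f + 2 X\right) X + f = X \left(f + 2 X\right) + f = f + X \left(f + 2 X\right)$)
$\left(O{\left(4,-5 \right)} + 0\right)^{2} = \left(\left(-5 + 2 \cdot 4^{2} + 4 \left(-5\right)\right) + 0\right)^{2} = \left(\left(-5 + 2 \cdot 16 - 20\right) + 0\right)^{2} = \left(\left(-5 + 32 - 20\right) + 0\right)^{2} = \left(7 + 0\right)^{2} = 7^{2} = 49$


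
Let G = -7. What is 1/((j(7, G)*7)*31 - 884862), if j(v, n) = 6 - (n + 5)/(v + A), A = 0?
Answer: -1/883498 ≈ -1.1319e-6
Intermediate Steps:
j(v, n) = 6 - (5 + n)/v (j(v, n) = 6 - (n + 5)/(v + 0) = 6 - (5 + n)/v)
1/((j(7, G)*7)*31 - 884862) = 1/((((-5 - 1*(-7) + 6*7)/7)*7)*31 - 884862) = 1/((((-5 + 7 + 42)/7)*7)*31 - 884862) = 1/((((⅐)*44)*7)*31 - 884862) = 1/(((44/7)*7)*31 - 884862) = 1/(44*31 - 884862) = 1/(1364 - 884862) = 1/(-883498) = -1/883498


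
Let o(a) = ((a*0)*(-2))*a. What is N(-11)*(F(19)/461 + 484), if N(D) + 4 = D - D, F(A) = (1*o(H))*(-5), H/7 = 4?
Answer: -1936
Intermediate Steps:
H = 28 (H = 7*4 = 28)
o(a) = 0 (o(a) = (0*(-2))*a = 0*a = 0)
F(A) = 0 (F(A) = (1*0)*(-5) = 0*(-5) = 0)
N(D) = -4 (N(D) = -4 + (D - D) = -4 + 0 = -4)
N(-11)*(F(19)/461 + 484) = -4*(0/461 + 484) = -4*(0*(1/461) + 484) = -4*(0 + 484) = -4*484 = -1936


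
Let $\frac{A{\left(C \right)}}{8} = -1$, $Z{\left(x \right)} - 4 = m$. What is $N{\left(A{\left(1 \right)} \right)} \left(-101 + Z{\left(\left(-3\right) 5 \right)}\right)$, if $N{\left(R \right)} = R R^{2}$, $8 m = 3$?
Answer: $49472$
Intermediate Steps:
$m = \frac{3}{8}$ ($m = \frac{1}{8} \cdot 3 = \frac{3}{8} \approx 0.375$)
$Z{\left(x \right)} = \frac{35}{8}$ ($Z{\left(x \right)} = 4 + \frac{3}{8} = \frac{35}{8}$)
$A{\left(C \right)} = -8$ ($A{\left(C \right)} = 8 \left(-1\right) = -8$)
$N{\left(R \right)} = R^{3}$
$N{\left(A{\left(1 \right)} \right)} \left(-101 + Z{\left(\left(-3\right) 5 \right)}\right) = \left(-8\right)^{3} \left(-101 + \frac{35}{8}\right) = \left(-512\right) \left(- \frac{773}{8}\right) = 49472$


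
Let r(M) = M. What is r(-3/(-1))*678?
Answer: 2034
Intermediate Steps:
r(-3/(-1))*678 = -3/(-1)*678 = -3*(-1)*678 = 3*678 = 2034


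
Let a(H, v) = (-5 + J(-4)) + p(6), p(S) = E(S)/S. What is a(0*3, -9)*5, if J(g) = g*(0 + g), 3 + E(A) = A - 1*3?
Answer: 55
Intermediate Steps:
E(A) = -6 + A (E(A) = -3 + (A - 1*3) = -3 + (A - 3) = -3 + (-3 + A) = -6 + A)
J(g) = g**2 (J(g) = g*g = g**2)
p(S) = (-6 + S)/S
a(H, v) = 11 (a(H, v) = (-5 + (-4)**2) + (-6 + 6)/6 = (-5 + 16) + (1/6)*0 = 11 + 0 = 11)
a(0*3, -9)*5 = 11*5 = 55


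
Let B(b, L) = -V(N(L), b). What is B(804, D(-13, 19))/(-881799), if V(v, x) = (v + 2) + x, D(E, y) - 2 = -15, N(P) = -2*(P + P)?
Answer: 286/293933 ≈ 0.00097301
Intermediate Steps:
N(P) = -4*P
D(E, y) = -13 (D(E, y) = 2 - 15 = -13)
V(v, x) = 2 + v + x (V(v, x) = (2 + v) + x = 2 + v + x)
B(b, L) = -2 - b + 4*L (B(b, L) = -(2 - 4*L + b) = -(2 + b - 4*L) = -2 - b + 4*L)
B(804, D(-13, 19))/(-881799) = (-2 - 1*804 + 4*(-13))/(-881799) = (-2 - 804 - 52)*(-1/881799) = -858*(-1/881799) = 286/293933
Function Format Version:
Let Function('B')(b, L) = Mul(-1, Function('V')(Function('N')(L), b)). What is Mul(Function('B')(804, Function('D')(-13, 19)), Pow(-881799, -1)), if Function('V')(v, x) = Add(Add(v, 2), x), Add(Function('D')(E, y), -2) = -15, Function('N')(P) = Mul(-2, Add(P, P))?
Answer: Rational(286, 293933) ≈ 0.00097301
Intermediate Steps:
Function('N')(P) = Mul(-4, P) (Function('N')(P) = Mul(-2, Mul(2, P)) = Mul(-4, P))
Function('D')(E, y) = -13 (Function('D')(E, y) = Add(2, -15) = -13)
Function('V')(v, x) = Add(2, v, x) (Function('V')(v, x) = Add(Add(2, v), x) = Add(2, v, x))
Function('B')(b, L) = Add(-2, Mul(-1, b), Mul(4, L)) (Function('B')(b, L) = Mul(-1, Add(2, Mul(-4, L), b)) = Mul(-1, Add(2, b, Mul(-4, L))) = Add(-2, Mul(-1, b), Mul(4, L)))
Mul(Function('B')(804, Function('D')(-13, 19)), Pow(-881799, -1)) = Mul(Add(-2, Mul(-1, 804), Mul(4, -13)), Pow(-881799, -1)) = Mul(Add(-2, -804, -52), Rational(-1, 881799)) = Mul(-858, Rational(-1, 881799)) = Rational(286, 293933)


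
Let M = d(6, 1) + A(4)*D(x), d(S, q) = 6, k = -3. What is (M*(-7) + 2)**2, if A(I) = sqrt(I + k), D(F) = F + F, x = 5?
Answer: 12100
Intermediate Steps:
D(F) = 2*F
A(I) = sqrt(-3 + I) (A(I) = sqrt(I - 3) = sqrt(-3 + I))
M = 16 (M = 6 + sqrt(-3 + 4)*(2*5) = 6 + sqrt(1)*10 = 6 + 1*10 = 6 + 10 = 16)
(M*(-7) + 2)**2 = (16*(-7) + 2)**2 = (-112 + 2)**2 = (-110)**2 = 12100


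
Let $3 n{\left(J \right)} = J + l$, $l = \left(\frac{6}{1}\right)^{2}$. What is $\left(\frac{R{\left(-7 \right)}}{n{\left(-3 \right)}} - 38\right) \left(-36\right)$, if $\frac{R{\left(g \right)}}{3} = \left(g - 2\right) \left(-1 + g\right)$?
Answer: $\frac{7272}{11} \approx 661.09$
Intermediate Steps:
$R{\left(g \right)} = 3 \left(-1 + g\right) \left(-2 + g\right)$ ($R{\left(g \right)} = 3 \left(g - 2\right) \left(-1 + g\right) = 3 \left(-2 + g\right) \left(-1 + g\right) = 3 \left(-1 + g\right) \left(-2 + g\right)$)
$l = 36$ ($l = \left(6 \cdot 1\right)^{2} = 6^{2} = 36$)
$n{\left(J \right)} = 12 + \frac{J}{3}$ ($n{\left(J \right)} = \frac{J + 36}{3} = \frac{36 + J}{3} = 12 + \frac{J}{3}$)
$\left(\frac{R{\left(-7 \right)}}{n{\left(-3 \right)}} - 38\right) \left(-36\right) = \left(\frac{6 - -63 + 3 \left(-7\right)^{2}}{12 + \frac{1}{3} \left(-3\right)} - 38\right) \left(-36\right) = \left(\frac{6 + 63 + 3 \cdot 49}{12 - 1} - 38\right) \left(-36\right) = \left(\frac{6 + 63 + 147}{11} - 38\right) \left(-36\right) = \left(216 \cdot \frac{1}{11} - 38\right) \left(-36\right) = \left(\frac{216}{11} - 38\right) \left(-36\right) = \left(- \frac{202}{11}\right) \left(-36\right) = \frac{7272}{11}$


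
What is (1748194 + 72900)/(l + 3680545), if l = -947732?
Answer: 1821094/2732813 ≈ 0.66638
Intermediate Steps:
(1748194 + 72900)/(l + 3680545) = (1748194 + 72900)/(-947732 + 3680545) = 1821094/2732813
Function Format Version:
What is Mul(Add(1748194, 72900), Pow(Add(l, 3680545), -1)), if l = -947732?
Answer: Rational(1821094, 2732813) ≈ 0.66638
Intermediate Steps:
Mul(Add(1748194, 72900), Pow(Add(l, 3680545), -1)) = Mul(Add(1748194, 72900), Pow(Add(-947732, 3680545), -1)) = Mul(1821094, Pow(2732813, -1)) = Mul(1821094, Rational(1, 2732813)) = Rational(1821094, 2732813)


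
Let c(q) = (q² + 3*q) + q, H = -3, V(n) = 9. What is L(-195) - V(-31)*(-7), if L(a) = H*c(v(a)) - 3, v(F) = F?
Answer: -111675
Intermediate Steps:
c(q) = q² + 4*q
L(a) = -3 - 3*a*(4 + a) (L(a) = -3*a*(4 + a) - 3 = -3 - 3*a*(4 + a))
L(-195) - V(-31)*(-7) = (-3 - 3*(-195)*(4 - 195)) - 9*(-7) = (-3 - 3*(-195)*(-191)) - 1*(-63) = (-3 - 111735) + 63 = -111738 + 63 = -111675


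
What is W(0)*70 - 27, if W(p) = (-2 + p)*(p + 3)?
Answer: -447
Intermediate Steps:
W(p) = (-2 + p)*(3 + p)
W(0)*70 - 27 = (-6 + 0 + 0**2)*70 - 27 = (-6 + 0 + 0)*70 - 27 = -6*70 - 27 = -420 - 27 = -447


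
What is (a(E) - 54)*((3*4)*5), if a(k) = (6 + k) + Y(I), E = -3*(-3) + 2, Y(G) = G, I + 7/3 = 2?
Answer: -2240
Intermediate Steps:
I = -⅓ (I = -7/3 + 2 = -⅓ ≈ -0.33333)
E = 11 (E = 9 + 2 = 11)
a(k) = 17/3 + k (a(k) = (6 + k) - ⅓ = 17/3 + k)
(a(E) - 54)*((3*4)*5) = ((17/3 + 11) - 54)*((3*4)*5) = (50/3 - 54)*(12*5) = -112/3*60 = -2240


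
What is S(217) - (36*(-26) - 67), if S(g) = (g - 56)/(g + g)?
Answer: 62209/62 ≈ 1003.4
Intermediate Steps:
S(g) = (-56 + g)/(2*g) (S(g) = (-56 + g)/((2*g)) = (-56 + g)*(1/(2*g)) = (-56 + g)/(2*g))
S(217) - (36*(-26) - 67) = (½)*(-56 + 217)/217 - (36*(-26) - 67) = (½)*(1/217)*161 - (-936 - 67) = 23/62 - 1*(-1003) = 23/62 + 1003 = 62209/62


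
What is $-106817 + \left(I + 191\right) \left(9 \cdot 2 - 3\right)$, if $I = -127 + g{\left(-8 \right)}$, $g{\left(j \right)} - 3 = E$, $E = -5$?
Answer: $-105887$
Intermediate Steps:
$g{\left(j \right)} = -2$ ($g{\left(j \right)} = 3 - 5 = -2$)
$I = -129$ ($I = -127 - 2 = -129$)
$-106817 + \left(I + 191\right) \left(9 \cdot 2 - 3\right) = -106817 + \left(-129 + 191\right) \left(9 \cdot 2 - 3\right) = -106817 + 62 \left(18 - 3\right) = -106817 + 62 \cdot 15 = -106817 + 930 = -105887$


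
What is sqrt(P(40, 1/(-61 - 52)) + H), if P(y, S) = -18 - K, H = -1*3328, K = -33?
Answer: I*sqrt(3313) ≈ 57.559*I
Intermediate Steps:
H = -3328
P(y, S) = 15 (P(y, S) = -18 - 1*(-33) = -18 + 33 = 15)
sqrt(P(40, 1/(-61 - 52)) + H) = sqrt(15 - 3328) = sqrt(-3313) = I*sqrt(3313)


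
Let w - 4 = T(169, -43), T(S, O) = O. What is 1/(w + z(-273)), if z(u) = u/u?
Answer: -1/38 ≈ -0.026316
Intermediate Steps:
z(u) = 1
w = -39 (w = 4 - 43 = -39)
1/(w + z(-273)) = 1/(-39 + 1) = 1/(-38) = -1/38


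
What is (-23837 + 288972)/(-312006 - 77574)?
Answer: -53027/77916 ≈ -0.68057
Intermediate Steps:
(-23837 + 288972)/(-312006 - 77574) = 265135/(-389580) = 265135*(-1/389580) = -53027/77916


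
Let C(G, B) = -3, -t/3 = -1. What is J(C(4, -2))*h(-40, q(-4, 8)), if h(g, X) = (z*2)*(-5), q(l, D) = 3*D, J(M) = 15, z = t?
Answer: -450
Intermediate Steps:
t = 3 (t = -3*(-1) = 3)
z = 3
h(g, X) = -30 (h(g, X) = (3*2)*(-5) = 6*(-5) = -30)
J(C(4, -2))*h(-40, q(-4, 8)) = 15*(-30) = -450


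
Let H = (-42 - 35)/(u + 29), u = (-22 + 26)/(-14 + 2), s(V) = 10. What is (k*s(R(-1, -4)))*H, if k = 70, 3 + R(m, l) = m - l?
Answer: -80850/43 ≈ -1880.2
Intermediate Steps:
R(m, l) = -3 + m - l (R(m, l) = -3 + (m - l) = -3 + m - l)
u = -⅓ (u = 4/(-12) = 4*(-1/12) = -⅓ ≈ -0.33333)
H = -231/86 (H = (-42 - 35)/(-⅓ + 29) = -77/86/3 = -77*3/86 = -231/86 ≈ -2.6860)
(k*s(R(-1, -4)))*H = (70*10)*(-231/86) = 700*(-231/86) = -80850/43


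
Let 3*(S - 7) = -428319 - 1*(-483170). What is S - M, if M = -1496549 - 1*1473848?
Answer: 8966063/3 ≈ 2.9887e+6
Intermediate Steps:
M = -2970397 (M = -1496549 - 1473848 = -2970397)
S = 54872/3 (S = 7 + (-428319 - 1*(-483170))/3 = 7 + (-428319 + 483170)/3 = 7 + (⅓)*54851 = 7 + 54851/3 = 54872/3 ≈ 18291.)
S - M = 54872/3 - 1*(-2970397) = 54872/3 + 2970397 = 8966063/3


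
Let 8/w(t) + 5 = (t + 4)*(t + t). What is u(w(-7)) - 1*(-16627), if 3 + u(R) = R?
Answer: 615096/37 ≈ 16624.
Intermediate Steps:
w(t) = 8/(-5 + 2*t*(4 + t)) (w(t) = 8/(-5 + (t + 4)*(t + t)) = 8/(-5 + (4 + t)*(2*t)) = 8/(-5 + 2*t*(4 + t)))
u(R) = -3 + R
u(w(-7)) - 1*(-16627) = (-3 + 8/(-5 + 2*(-7)**2 + 8*(-7))) - 1*(-16627) = (-3 + 8/(-5 + 2*49 - 56)) + 16627 = (-3 + 8/(-5 + 98 - 56)) + 16627 = (-3 + 8/37) + 16627 = -103/37 + 16627 = 615096/37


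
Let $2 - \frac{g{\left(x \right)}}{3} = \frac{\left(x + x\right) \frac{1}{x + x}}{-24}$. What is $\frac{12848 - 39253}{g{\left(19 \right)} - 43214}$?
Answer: $\frac{211240}{345663} \approx 0.61112$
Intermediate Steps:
$g{\left(x \right)} = \frac{49}{8}$ ($g{\left(x \right)} = 6 - 3 \frac{\left(x + x\right) \frac{1}{x + x}}{-24} = 6 - 3 \frac{2 x}{2 x} \left(- \frac{1}{24}\right) = 6 - 3 \cdot 2 x \frac{1}{2 x} \left(- \frac{1}{24}\right) = 6 - 3 \cdot 1 \left(- \frac{1}{24}\right) = 6 - - \frac{1}{8} = 6 + \frac{1}{8} = \frac{49}{8}$)
$\frac{12848 - 39253}{g{\left(19 \right)} - 43214} = \frac{12848 - 39253}{\frac{49}{8} - 43214} = - \frac{26405}{- \frac{345663}{8}} = \left(-26405\right) \left(- \frac{8}{345663}\right) = \frac{211240}{345663}$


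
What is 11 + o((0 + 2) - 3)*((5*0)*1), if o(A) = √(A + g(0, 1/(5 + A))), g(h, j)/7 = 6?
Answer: 11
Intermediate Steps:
g(h, j) = 42 (g(h, j) = 7*6 = 42)
o(A) = √(42 + A) (o(A) = √(A + 42) = √(42 + A))
11 + o((0 + 2) - 3)*((5*0)*1) = 11 + √(42 + ((0 + 2) - 3))*((5*0)*1) = 11 + √(42 + (2 - 3))*(0*1) = 11 + √(42 - 1)*0 = 11 + √41*0 = 11 + 0 = 11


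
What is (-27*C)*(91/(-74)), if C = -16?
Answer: -19656/37 ≈ -531.24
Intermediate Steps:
(-27*C)*(91/(-74)) = (-27*(-16))*(91/(-74)) = 432*(91*(-1/74)) = 432*(-91/74) = -19656/37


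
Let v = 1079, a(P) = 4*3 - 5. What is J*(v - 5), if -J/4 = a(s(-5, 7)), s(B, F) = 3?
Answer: -30072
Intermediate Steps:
a(P) = 7 (a(P) = 12 - 5 = 7)
J = -28 (J = -4*7 = -28)
J*(v - 5) = -28*(1079 - 5) = -28*1074 = -30072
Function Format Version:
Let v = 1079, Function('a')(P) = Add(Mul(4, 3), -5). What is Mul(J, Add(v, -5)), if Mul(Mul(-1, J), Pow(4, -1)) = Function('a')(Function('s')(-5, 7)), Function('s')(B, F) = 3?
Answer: -30072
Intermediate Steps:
Function('a')(P) = 7 (Function('a')(P) = Add(12, -5) = 7)
J = -28 (J = Mul(-4, 7) = -28)
Mul(J, Add(v, -5)) = Mul(-28, Add(1079, -5)) = Mul(-28, 1074) = -30072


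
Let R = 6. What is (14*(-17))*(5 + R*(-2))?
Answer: 1666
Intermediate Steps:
(14*(-17))*(5 + R*(-2)) = (14*(-17))*(5 + 6*(-2)) = -238*(5 - 12) = -238*(-7) = 1666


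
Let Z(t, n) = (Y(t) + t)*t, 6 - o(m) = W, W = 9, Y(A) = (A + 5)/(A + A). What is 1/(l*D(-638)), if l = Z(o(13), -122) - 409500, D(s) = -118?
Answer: 1/48319820 ≈ 2.0695e-8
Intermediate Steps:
Y(A) = (5 + A)/(2*A) (Y(A) = (5 + A)/((2*A)) = (5 + A)*(1/(2*A)) = (5 + A)/(2*A))
o(m) = -3 (o(m) = 6 - 1*9 = 6 - 9 = -3)
Z(t, n) = t*(t + (5 + t)/(2*t)) (Z(t, n) = ((5 + t)/(2*t) + t)*t = (t + (5 + t)/(2*t))*t = t*(t + (5 + t)/(2*t)))
l = -409490 (l = (5/2 + (-3)² + (½)*(-3)) - 409500 = (5/2 + 9 - 3/2) - 409500 = 10 - 409500 = -409490)
1/(l*D(-638)) = 1/(-409490*(-118)) = -1/409490*(-1/118) = 1/48319820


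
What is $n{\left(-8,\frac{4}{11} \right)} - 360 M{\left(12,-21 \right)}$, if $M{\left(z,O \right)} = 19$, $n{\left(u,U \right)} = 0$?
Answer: $-6840$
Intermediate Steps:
$n{\left(-8,\frac{4}{11} \right)} - 360 M{\left(12,-21 \right)} = 0 - 6840 = -6840$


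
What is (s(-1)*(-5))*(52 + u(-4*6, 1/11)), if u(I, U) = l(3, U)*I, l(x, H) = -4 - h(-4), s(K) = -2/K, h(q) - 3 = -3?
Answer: -1480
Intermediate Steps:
h(q) = 0 (h(q) = 3 - 3 = 0)
l(x, H) = -4 (l(x, H) = -4 - 1*0 = -4 + 0 = -4)
u(I, U) = -4*I
(s(-1)*(-5))*(52 + u(-4*6, 1/11)) = (-2/(-1)*(-5))*(52 - (-16)*6) = (-2*(-1)*(-5))*(52 - 4*(-24)) = (2*(-5))*(52 + 96) = -10*148 = -1480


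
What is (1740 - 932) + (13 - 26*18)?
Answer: 353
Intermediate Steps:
(1740 - 932) + (13 - 26*18) = 808 + (13 - 468) = 808 - 455 = 353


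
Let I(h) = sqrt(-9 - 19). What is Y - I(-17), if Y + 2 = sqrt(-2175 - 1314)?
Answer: -2 + I*sqrt(3489) - 2*I*sqrt(7) ≈ -2.0 + 53.776*I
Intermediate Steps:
I(h) = 2*I*sqrt(7) (I(h) = sqrt(-28) = 2*I*sqrt(7))
Y = -2 + I*sqrt(3489) (Y = -2 + sqrt(-2175 - 1314) = -2 + sqrt(-3489) = -2 + I*sqrt(3489) ≈ -2.0 + 59.068*I)
Y - I(-17) = (-2 + I*sqrt(3489)) - 2*I*sqrt(7) = -2 + I*sqrt(3489) - 2*I*sqrt(7)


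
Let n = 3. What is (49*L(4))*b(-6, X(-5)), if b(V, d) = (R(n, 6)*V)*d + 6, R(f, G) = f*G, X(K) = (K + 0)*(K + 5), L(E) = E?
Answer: 1176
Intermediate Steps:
X(K) = K*(5 + K)
R(f, G) = G*f
b(V, d) = 6 + 18*V*d (b(V, d) = ((6*3)*V)*d + 6 = (18*V)*d + 6 = 18*V*d + 6 = 6 + 18*V*d)
(49*L(4))*b(-6, X(-5)) = (49*4)*(6 + 18*(-6)*(-5*(5 - 5))) = 196*(6 + 18*(-6)*(-5*0)) = 196*(6 + 18*(-6)*0) = 196*(6 + 0) = 196*6 = 1176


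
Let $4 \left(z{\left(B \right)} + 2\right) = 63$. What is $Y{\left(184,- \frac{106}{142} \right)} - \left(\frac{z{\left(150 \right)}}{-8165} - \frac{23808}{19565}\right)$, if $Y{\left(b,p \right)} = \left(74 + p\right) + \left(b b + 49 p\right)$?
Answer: $\frac{4331591601471}{127798580} \approx 33894.0$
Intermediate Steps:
$z{\left(B \right)} = \frac{55}{4}$ ($z{\left(B \right)} = -2 + \frac{1}{4} \cdot 63 = -2 + \frac{63}{4} = \frac{55}{4}$)
$Y{\left(b,p \right)} = 74 + b^{2} + 50 p$ ($Y{\left(b,p \right)} = \left(74 + p\right) + \left(b^{2} + 49 p\right) = 74 + b^{2} + 50 p$)
$Y{\left(184,- \frac{106}{142} \right)} - \left(\frac{z{\left(150 \right)}}{-8165} - \frac{23808}{19565}\right) = \left(74 + 184^{2} + 50 \left(- \frac{106}{142}\right)\right) - \left(\frac{55}{4 \left(-8165\right)} - \frac{23808}{19565}\right) = \left(74 + 33856 + 50 \left(\left(-106\right) \frac{1}{142}\right)\right) - \left(\frac{55}{4} \left(- \frac{1}{8165}\right) - \frac{23808}{19565}\right) = \left(74 + 33856 + 50 \left(- \frac{53}{71}\right)\right) - \left(- \frac{11}{6532} - \frac{23808}{19565}\right) = \left(74 + 33856 - \frac{2650}{71}\right) - - \frac{155729071}{127798580} = \frac{2406380}{71} + \frac{155729071}{127798580} = \frac{4331591601471}{127798580}$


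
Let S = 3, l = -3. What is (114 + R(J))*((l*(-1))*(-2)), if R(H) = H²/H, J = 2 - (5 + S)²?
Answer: -312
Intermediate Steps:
J = -62 (J = 2 - (5 + 3)² = 2 - 1*8² = 2 - 1*64 = 2 - 64 = -62)
R(H) = H
(114 + R(J))*((l*(-1))*(-2)) = (114 - 62)*(-3*(-1)*(-2)) = 52*(3*(-2)) = 52*(-6) = -312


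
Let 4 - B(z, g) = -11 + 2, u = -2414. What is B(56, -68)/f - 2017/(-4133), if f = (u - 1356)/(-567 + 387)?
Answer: 132887/119857 ≈ 1.1087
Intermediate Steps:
f = 377/18 (f = (-2414 - 1356)/(-567 + 387) = -3770/(-180) = -3770*(-1/180) = 377/18 ≈ 20.944)
B(z, g) = 13 (B(z, g) = 4 - (-11 + 2) = 4 - 1*(-9) = 4 + 9 = 13)
B(56, -68)/f - 2017/(-4133) = 13/(377/18) - 2017/(-4133) = 13*(18/377) - 2017*(-1/4133) = 18/29 + 2017/4133 = 132887/119857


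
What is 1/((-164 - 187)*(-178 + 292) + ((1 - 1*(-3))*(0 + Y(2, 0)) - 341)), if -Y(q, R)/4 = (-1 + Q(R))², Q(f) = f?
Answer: -1/40371 ≈ -2.4770e-5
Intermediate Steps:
Y(q, R) = -4*(-1 + R)²
1/((-164 - 187)*(-178 + 292) + ((1 - 1*(-3))*(0 + Y(2, 0)) - 341)) = 1/((-164 - 187)*(-178 + 292) + ((1 - 1*(-3))*(0 - 4*(-1 + 0)²) - 341)) = 1/(-351*114 + ((1 + 3)*(0 - 4*(-1)²) - 341)) = 1/(-40014 + (4*(0 - 4*1) - 341)) = 1/(-40014 + (4*(0 - 4) - 341)) = 1/(-40014 + (4*(-4) - 341)) = 1/(-40014 + (-16 - 341)) = 1/(-40014 - 357) = 1/(-40371) = -1/40371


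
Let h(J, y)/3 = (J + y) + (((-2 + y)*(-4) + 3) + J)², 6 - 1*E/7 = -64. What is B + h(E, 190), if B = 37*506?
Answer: 222005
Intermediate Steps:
E = 490 (E = 42 - 7*(-64) = 42 + 448 = 490)
B = 18722
h(J, y) = 3*J + 3*y + 3*(11 + J - 4*y)² (h(J, y) = 3*((J + y) + (((-2 + y)*(-4) + 3) + J)²) = 3*((J + y) + (((8 - 4*y) + 3) + J)²) = 3*((J + y) + ((11 - 4*y) + J)²) = 3*((J + y) + (11 + J - 4*y)²) = 3*(J + y + (11 + J - 4*y)²) = 3*J + 3*y + 3*(11 + J - 4*y)²)
B + h(E, 190) = 18722 + (3*490 + 3*190 + 3*(11 + 490 - 4*190)²) = 18722 + (1470 + 570 + 3*(11 + 490 - 760)²) = 18722 + (1470 + 570 + 3*(-259)²) = 18722 + (1470 + 570 + 3*67081) = 18722 + (1470 + 570 + 201243) = 18722 + 203283 = 222005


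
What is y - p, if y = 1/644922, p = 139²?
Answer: -12460537961/644922 ≈ -19321.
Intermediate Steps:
p = 19321
y = 1/644922 ≈ 1.5506e-6
y - p = 1/644922 - 1*19321 = 1/644922 - 19321 = -12460537961/644922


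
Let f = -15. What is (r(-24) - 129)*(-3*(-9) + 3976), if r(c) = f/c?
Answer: -4111081/8 ≈ -5.1389e+5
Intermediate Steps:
r(c) = -15/c
(r(-24) - 129)*(-3*(-9) + 3976) = (-15/(-24) - 129)*(-3*(-9) + 3976) = (-15*(-1/24) - 129)*(27 + 3976) = (5/8 - 129)*4003 = -1027/8*4003 = -4111081/8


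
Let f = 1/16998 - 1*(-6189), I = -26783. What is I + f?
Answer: -350056811/16998 ≈ -20594.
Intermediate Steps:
f = 105200623/16998 (f = 1/16998 + 6189 = 105200623/16998 ≈ 6189.0)
I + f = -26783 + 105200623/16998 = -350056811/16998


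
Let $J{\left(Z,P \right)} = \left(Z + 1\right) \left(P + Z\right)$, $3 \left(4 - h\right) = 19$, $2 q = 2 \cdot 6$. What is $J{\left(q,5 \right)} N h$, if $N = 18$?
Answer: $-3234$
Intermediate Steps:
$q = 6$ ($q = \frac{2 \cdot 6}{2} = \frac{1}{2} \cdot 12 = 6$)
$h = - \frac{7}{3}$ ($h = 4 - \frac{19}{3} = - \frac{7}{3} \approx -2.3333$)
$J{\left(Z,P \right)} = \left(1 + Z\right) \left(P + Z\right)$
$J{\left(q,5 \right)} N h = \left(5 + 6 + 6^{2} + 5 \cdot 6\right) 18 \left(- \frac{7}{3}\right) = \left(5 + 6 + 36 + 30\right) 18 \left(- \frac{7}{3}\right) = 77 \cdot 18 \left(- \frac{7}{3}\right) = 1386 \left(- \frac{7}{3}\right) = -3234$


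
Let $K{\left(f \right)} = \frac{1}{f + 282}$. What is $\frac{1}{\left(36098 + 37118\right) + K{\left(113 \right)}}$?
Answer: $\frac{395}{28920321} \approx 1.3658 \cdot 10^{-5}$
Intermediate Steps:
$K{\left(f \right)} = \frac{1}{282 + f}$
$\frac{1}{\left(36098 + 37118\right) + K{\left(113 \right)}} = \frac{1}{\left(36098 + 37118\right) + \frac{1}{282 + 113}} = \frac{1}{73216 + \frac{1}{395}} = \frac{1}{\frac{28920321}{395}} = \frac{395}{28920321}$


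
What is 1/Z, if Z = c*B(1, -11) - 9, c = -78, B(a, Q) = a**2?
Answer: -1/87 ≈ -0.011494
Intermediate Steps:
Z = -87 (Z = -78*1**2 - 9 = -78*1 - 9 = -78 - 9 = -87)
1/Z = 1/(-87) = -1/87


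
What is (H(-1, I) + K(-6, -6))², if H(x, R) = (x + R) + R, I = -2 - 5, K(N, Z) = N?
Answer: 441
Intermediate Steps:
I = -7
H(x, R) = x + 2*R (H(x, R) = (R + x) + R = x + 2*R)
(H(-1, I) + K(-6, -6))² = ((-1 + 2*(-7)) - 6)² = ((-1 - 14) - 6)² = (-15 - 6)² = (-21)² = 441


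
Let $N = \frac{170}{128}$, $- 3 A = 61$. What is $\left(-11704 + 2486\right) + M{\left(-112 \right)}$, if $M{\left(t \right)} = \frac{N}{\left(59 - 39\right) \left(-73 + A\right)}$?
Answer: $- \frac{660746291}{71680} \approx -9218.0$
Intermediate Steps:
$A = - \frac{61}{3}$ ($A = \left(- \frac{1}{3}\right) 61 = - \frac{61}{3} \approx -20.333$)
$N = \frac{85}{64}$ ($N = 170 \cdot \frac{1}{128} = \frac{85}{64} \approx 1.3281$)
$M{\left(t \right)} = - \frac{51}{71680}$ ($M{\left(t \right)} = \frac{85}{64 \left(59 - 39\right) \left(-73 - \frac{61}{3}\right)} = \frac{85}{64 \cdot 20 \left(- \frac{280}{3}\right)} = \frac{85}{64 \left(- \frac{5600}{3}\right)} = \frac{85}{64} \left(- \frac{3}{5600}\right) = - \frac{51}{71680}$)
$\left(-11704 + 2486\right) + M{\left(-112 \right)} = \left(-11704 + 2486\right) - \frac{51}{71680} = -9218 - \frac{51}{71680} = - \frac{660746291}{71680}$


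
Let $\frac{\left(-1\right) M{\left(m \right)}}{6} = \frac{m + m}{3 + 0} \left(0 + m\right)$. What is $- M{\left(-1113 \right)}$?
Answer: $4955076$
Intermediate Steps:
$M{\left(m \right)} = - 4 m^{2}$ ($M{\left(m \right)} = - 6 \frac{m + m}{3 + 0} \left(0 + m\right) = - 6 \frac{2 m}{3} m = - 6 \frac{2 m^{2}}{3} = - 4 m^{2}$)
$- M{\left(-1113 \right)} = - \left(-4\right) \left(-1113\right)^{2} = - \left(-4\right) 1238769 = \left(-1\right) \left(-4955076\right) = 4955076$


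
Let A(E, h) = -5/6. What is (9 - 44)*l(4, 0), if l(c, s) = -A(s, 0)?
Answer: -175/6 ≈ -29.167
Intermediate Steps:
A(E, h) = -⅚ (A(E, h) = -5*⅙ = -⅚)
l(c, s) = ⅚ (l(c, s) = -1*(-⅚) = ⅚)
(9 - 44)*l(4, 0) = (9 - 44)*(⅚) = -35*⅚ = -175/6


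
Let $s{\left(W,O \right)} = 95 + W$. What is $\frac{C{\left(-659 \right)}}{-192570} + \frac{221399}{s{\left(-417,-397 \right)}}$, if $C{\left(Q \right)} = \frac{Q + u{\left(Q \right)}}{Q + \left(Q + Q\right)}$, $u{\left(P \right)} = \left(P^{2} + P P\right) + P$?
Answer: $- \frac{1305142781}{1898190} \approx -687.57$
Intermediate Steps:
$u{\left(P \right)} = P + 2 P^{2}$ ($u{\left(P \right)} = \left(P^{2} + P^{2}\right) + P = 2 P^{2} + P = P + 2 P^{2}$)
$C{\left(Q \right)} = \frac{Q + Q \left(1 + 2 Q\right)}{3 Q}$ ($C{\left(Q \right)} = \frac{Q + Q \left(1 + 2 Q\right)}{Q + \left(Q + Q\right)} = \frac{Q + Q \left(1 + 2 Q\right)}{Q + 2 Q} = \frac{Q + Q \left(1 + 2 Q\right)}{3 Q}$)
$\frac{C{\left(-659 \right)}}{-192570} + \frac{221399}{s{\left(-417,-397 \right)}} = \frac{\frac{2}{3} + \frac{2}{3} \left(-659\right)}{-192570} + \frac{221399}{95 - 417} = \left(\frac{2}{3} - \frac{1318}{3}\right) \left(- \frac{1}{192570}\right) + \frac{221399}{-322} = \left(- \frac{1316}{3}\right) \left(- \frac{1}{192570}\right) + 221399 \left(- \frac{1}{322}\right) = \frac{94}{41265} - \frac{221399}{322} = - \frac{1305142781}{1898190}$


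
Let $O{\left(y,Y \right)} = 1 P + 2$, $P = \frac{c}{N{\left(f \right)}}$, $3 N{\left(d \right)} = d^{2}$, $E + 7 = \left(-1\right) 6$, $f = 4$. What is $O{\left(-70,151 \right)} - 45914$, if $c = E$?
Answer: $- \frac{734631}{16} \approx -45914.0$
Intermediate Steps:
$E = -13$ ($E = -7 - 6 = -13$)
$N{\left(d \right)} = \frac{d^{2}}{3}$
$c = -13$
$P = - \frac{39}{16}$ ($P = - \frac{13}{\frac{1}{3} \cdot 4^{2}} = - \frac{13}{\frac{1}{3} \cdot 16} = - \frac{13}{\frac{16}{3}} = \left(-13\right) \frac{3}{16} = - \frac{39}{16} \approx -2.4375$)
$O{\left(y,Y \right)} = - \frac{7}{16}$ ($O{\left(y,Y \right)} = 1 \left(- \frac{39}{16}\right) + 2 = - \frac{39}{16} + 2 = - \frac{7}{16}$)
$O{\left(-70,151 \right)} - 45914 = - \frac{7}{16} - 45914 = - \frac{734631}{16}$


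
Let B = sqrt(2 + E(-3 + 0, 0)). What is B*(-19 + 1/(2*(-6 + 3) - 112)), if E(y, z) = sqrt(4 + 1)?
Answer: -2243*sqrt(2 + sqrt(5))/118 ≈ -39.123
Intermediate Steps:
E(y, z) = sqrt(5)
B = sqrt(2 + sqrt(5)) ≈ 2.0582
B*(-19 + 1/(2*(-6 + 3) - 112)) = sqrt(2 + sqrt(5))*(-19 + 1/(2*(-6 + 3) - 112)) = sqrt(2 + sqrt(5))*(-19 + 1/(2*(-3) - 112)) = sqrt(2 + sqrt(5))*(-19 + 1/(-6 - 112)) = sqrt(2 + sqrt(5))*(-19 + 1/(-118)) = sqrt(2 + sqrt(5))*(-19 - 1/118) = sqrt(2 + sqrt(5))*(-2243/118) = -2243*sqrt(2 + sqrt(5))/118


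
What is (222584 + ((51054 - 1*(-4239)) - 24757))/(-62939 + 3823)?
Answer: -63280/14779 ≈ -4.2818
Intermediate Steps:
(222584 + ((51054 - 1*(-4239)) - 24757))/(-62939 + 3823) = (222584 + ((51054 + 4239) - 24757))/(-59116) = (222584 + (55293 - 24757))*(-1/59116) = (222584 + 30536)*(-1/59116) = 253120*(-1/59116) = -63280/14779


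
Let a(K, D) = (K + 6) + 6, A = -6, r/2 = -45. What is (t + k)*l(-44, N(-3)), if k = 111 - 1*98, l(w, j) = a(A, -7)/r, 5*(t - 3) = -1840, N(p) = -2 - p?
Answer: 352/15 ≈ 23.467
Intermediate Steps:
r = -90 (r = 2*(-45) = -90)
t = -365 (t = 3 + (⅕)*(-1840) = 3 - 368 = -365)
a(K, D) = 12 + K (a(K, D) = (6 + K) + 6 = 12 + K)
l(w, j) = -1/15 (l(w, j) = (12 - 6)/(-90) = 6*(-1/90) = -1/15)
k = 13 (k = 111 - 98 = 13)
(t + k)*l(-44, N(-3)) = (-365 + 13)*(-1/15) = -352*(-1/15) = 352/15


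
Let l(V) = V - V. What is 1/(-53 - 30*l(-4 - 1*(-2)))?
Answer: -1/53 ≈ -0.018868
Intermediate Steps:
l(V) = 0
1/(-53 - 30*l(-4 - 1*(-2))) = 1/(-53 - 30*0) = 1/(-53 + 0) = 1/(-53) = -1/53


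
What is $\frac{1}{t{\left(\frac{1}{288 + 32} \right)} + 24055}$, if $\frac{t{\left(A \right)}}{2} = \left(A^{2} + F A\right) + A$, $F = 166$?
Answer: $\frac{51200}{1231669441} \approx 4.157 \cdot 10^{-5}$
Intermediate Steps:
$t{\left(A \right)} = 2 A^{2} + 334 A$ ($t{\left(A \right)} = 2 \left(\left(A^{2} + 166 A\right) + A\right) = 2 \left(A^{2} + 167 A\right) = 2 A^{2} + 334 A$)
$\frac{1}{t{\left(\frac{1}{288 + 32} \right)} + 24055} = \frac{1}{\frac{2 \left(167 + \frac{1}{288 + 32}\right)}{288 + 32} + 24055} = \frac{1}{\frac{2 \left(167 + \frac{1}{320}\right)}{320} + 24055} = \frac{1}{2 \cdot \frac{1}{320} \left(167 + \frac{1}{320}\right) + 24055} = \frac{1}{2 \cdot \frac{1}{320} \cdot \frac{53441}{320} + 24055} = \frac{1}{\frac{53441}{51200} + 24055} = \frac{1}{\frac{1231669441}{51200}} = \frac{51200}{1231669441}$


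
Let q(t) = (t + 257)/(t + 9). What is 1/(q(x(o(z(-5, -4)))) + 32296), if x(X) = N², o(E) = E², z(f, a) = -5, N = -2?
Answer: 13/420109 ≈ 3.0944e-5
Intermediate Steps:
x(X) = 4 (x(X) = (-2)² = 4)
q(t) = (257 + t)/(9 + t)
1/(q(x(o(z(-5, -4)))) + 32296) = 1/((257 + 4)/(9 + 4) + 32296) = 1/(261/13 + 32296) = 1/(420109/13) = 13/420109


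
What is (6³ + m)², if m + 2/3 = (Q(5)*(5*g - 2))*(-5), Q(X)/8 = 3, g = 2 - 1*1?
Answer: 188356/9 ≈ 20928.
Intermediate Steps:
g = 1 (g = 2 - 1 = 1)
Q(X) = 24 (Q(X) = 8*3 = 24)
m = -1082/3 (m = -⅔ + (24*(5*1 - 2))*(-5) = -⅔ + (24*(5 - 2))*(-5) = -⅔ + (24*3)*(-5) = -⅔ + 72*(-5) = -⅔ - 360 = -1082/3 ≈ -360.67)
(6³ + m)² = (6³ - 1082/3)² = (216 - 1082/3)² = (-434/3)² = 188356/9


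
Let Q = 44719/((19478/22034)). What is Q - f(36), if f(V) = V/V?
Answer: 492659484/9739 ≈ 50586.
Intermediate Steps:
f(V) = 1
Q = 492669223/9739 (Q = 44719/((19478*(1/22034))) = 44719/(9739/11017) = 44719*(11017/9739) = 492669223/9739 ≈ 50587.)
Q - f(36) = 492669223/9739 - 1*1 = 492669223/9739 - 1 = 492659484/9739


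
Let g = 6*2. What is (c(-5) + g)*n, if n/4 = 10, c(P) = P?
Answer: 280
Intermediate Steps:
g = 12
n = 40 (n = 4*10 = 40)
(c(-5) + g)*n = (-5 + 12)*40 = 7*40 = 280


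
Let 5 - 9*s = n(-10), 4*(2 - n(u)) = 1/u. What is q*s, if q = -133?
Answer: -15827/360 ≈ -43.964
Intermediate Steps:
n(u) = 2 - 1/(4*u)
s = 119/360 (s = 5/9 - (2 - ¼/(-10))/9 = 5/9 - (2 - ¼*(-⅒))/9 = 5/9 - (2 + 1/40)/9 = 5/9 - ⅑*81/40 = 5/9 - 9/40 = 119/360 ≈ 0.33056)
q*s = -133*119/360 = -15827/360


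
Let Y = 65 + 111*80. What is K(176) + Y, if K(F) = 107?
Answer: 9052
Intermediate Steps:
Y = 8945 (Y = 65 + 8880 = 8945)
K(176) + Y = 107 + 8945 = 9052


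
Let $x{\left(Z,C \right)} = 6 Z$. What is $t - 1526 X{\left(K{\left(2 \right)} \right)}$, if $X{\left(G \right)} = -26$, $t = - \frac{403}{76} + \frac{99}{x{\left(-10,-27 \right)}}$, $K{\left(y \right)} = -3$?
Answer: $\frac{7537119}{190} \approx 39669.0$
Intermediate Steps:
$t = - \frac{1321}{190}$ ($t = - \frac{403}{76} + \frac{99}{6 \left(-10\right)} = \left(-403\right) \frac{1}{76} + \frac{99}{-60} = - \frac{403}{76} + 99 \left(- \frac{1}{60}\right) = - \frac{403}{76} - \frac{33}{20} = - \frac{1321}{190} \approx -6.9526$)
$t - 1526 X{\left(K{\left(2 \right)} \right)} = - \frac{1321}{190} - -39676 = - \frac{1321}{190} + 39676 = \frac{7537119}{190}$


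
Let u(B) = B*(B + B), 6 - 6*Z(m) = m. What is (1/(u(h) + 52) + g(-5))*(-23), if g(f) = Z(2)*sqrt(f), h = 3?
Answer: -23/70 - 46*I*sqrt(5)/3 ≈ -0.32857 - 34.286*I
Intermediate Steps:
Z(m) = 1 - m/6
g(f) = 2*sqrt(f)/3 (g(f) = (1 - 1/6*2)*sqrt(f) = (1 - 1/3)*sqrt(f) = 2*sqrt(f)/3)
u(B) = 2*B**2 (u(B) = B*(2*B) = 2*B**2)
(1/(u(h) + 52) + g(-5))*(-23) = (1/(2*3**2 + 52) + 2*sqrt(-5)/3)*(-23) = (1/(2*9 + 52) + 2*(I*sqrt(5))/3)*(-23) = (1/(18 + 52) + 2*I*sqrt(5)/3)*(-23) = (1/70 + 2*I*sqrt(5)/3)*(-23) = -23/70 - 46*I*sqrt(5)/3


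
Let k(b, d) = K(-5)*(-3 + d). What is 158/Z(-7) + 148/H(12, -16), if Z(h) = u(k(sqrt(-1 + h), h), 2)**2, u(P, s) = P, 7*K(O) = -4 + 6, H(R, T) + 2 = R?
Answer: 6831/200 ≈ 34.155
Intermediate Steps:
H(R, T) = -2 + R
K(O) = 2/7 (K(O) = (-4 + 6)/7 = (1/7)*2 = 2/7)
k(b, d) = -6/7 + 2*d/7 (k(b, d) = 2*(-3 + d)/7 = -6/7 + 2*d/7)
Z(h) = (-6/7 + 2*h/7)**2
158/Z(-7) + 148/H(12, -16) = 158/((4*(-3 - 7)**2/49)) + 148/(-2 + 12) = 158/(((4/49)*(-10)**2)) + 148/10 = 158/(((4/49)*100)) + 148*(1/10) = 158/(400/49) + 74/5 = 158*(49/400) + 74/5 = 3871/200 + 74/5 = 6831/200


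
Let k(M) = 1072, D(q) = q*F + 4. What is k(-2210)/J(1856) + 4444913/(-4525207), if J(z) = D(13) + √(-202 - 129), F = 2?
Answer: 140058969217/5570529817 - 1072*I*√331/1231 ≈ 25.143 - 15.843*I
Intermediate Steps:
D(q) = 4 + 2*q (D(q) = q*2 + 4 = 2*q + 4 = 4 + 2*q)
J(z) = 30 + I*√331 (J(z) = (4 + 2*13) + √(-202 - 129) = (4 + 26) + √(-331) = 30 + I*√331)
k(-2210)/J(1856) + 4444913/(-4525207) = 1072/(30 + I*√331) + 4444913/(-4525207) = 1072/(30 + I*√331) + 4444913*(-1/4525207) = 1072/(30 + I*√331) - 4444913/4525207 = -4444913/4525207 + 1072/(30 + I*√331)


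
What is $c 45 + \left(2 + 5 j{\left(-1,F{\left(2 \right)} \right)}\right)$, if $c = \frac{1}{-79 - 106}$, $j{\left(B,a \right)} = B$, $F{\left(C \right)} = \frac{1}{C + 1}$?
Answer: $- \frac{120}{37} \approx -3.2432$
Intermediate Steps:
$F{\left(C \right)} = \frac{1}{1 + C}$
$c = - \frac{1}{185}$ ($c = \frac{1}{-185} = - \frac{1}{185} \approx -0.0054054$)
$c 45 + \left(2 + 5 j{\left(-1,F{\left(2 \right)} \right)}\right) = \left(- \frac{1}{185}\right) 45 + \left(2 + 5 \left(-1\right)\right) = - \frac{9}{37} + \left(2 - 5\right) = - \frac{9}{37} - 3 = - \frac{120}{37}$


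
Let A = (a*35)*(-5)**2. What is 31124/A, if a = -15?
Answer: -31124/13125 ≈ -2.3714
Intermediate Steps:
A = -13125 (A = -15*35*(-5)**2 = -525*25 = -13125)
31124/A = 31124/(-13125) = 31124*(-1/13125) = -31124/13125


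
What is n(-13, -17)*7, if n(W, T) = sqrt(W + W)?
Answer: 7*I*sqrt(26) ≈ 35.693*I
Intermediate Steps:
n(W, T) = sqrt(2)*sqrt(W) (n(W, T) = sqrt(2*W) = sqrt(2)*sqrt(W))
n(-13, -17)*7 = (sqrt(2)*sqrt(-13))*7 = (sqrt(2)*(I*sqrt(13)))*7 = (I*sqrt(26))*7 = 7*I*sqrt(26)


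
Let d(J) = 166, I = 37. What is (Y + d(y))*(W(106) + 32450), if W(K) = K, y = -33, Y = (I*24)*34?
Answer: 988335048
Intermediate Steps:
Y = 30192 (Y = (37*24)*34 = 888*34 = 30192)
(Y + d(y))*(W(106) + 32450) = (30192 + 166)*(106 + 32450) = 30358*32556 = 988335048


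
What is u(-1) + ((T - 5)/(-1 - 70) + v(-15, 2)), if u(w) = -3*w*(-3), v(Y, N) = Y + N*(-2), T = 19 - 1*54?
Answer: -1948/71 ≈ -27.437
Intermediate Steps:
T = -35 (T = 19 - 54 = -35)
v(Y, N) = Y - 2*N
u(w) = 9*w
u(-1) + ((T - 5)/(-1 - 70) + v(-15, 2)) = 9*(-1) + ((-35 - 5)/(-1 - 70) + (-15 - 2*2)) = -9 + (-40/(-71) + (-15 - 4)) = -9 + (-40*(-1/71) - 19) = -9 + (40/71 - 19) = -9 - 1309/71 = -1948/71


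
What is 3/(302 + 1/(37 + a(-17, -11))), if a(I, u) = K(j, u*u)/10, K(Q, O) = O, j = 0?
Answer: 1473/148292 ≈ 0.0099331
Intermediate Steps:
a(I, u) = u²/10 (a(I, u) = (u*u)/10 = u²*(⅒) = u²/10)
3/(302 + 1/(37 + a(-17, -11))) = 3/(302 + 1/(37 + (⅒)*(-11)²)) = 3/(302 + 1/(37 + (⅒)*121)) = 3/(302 + 1/(37 + 121/10)) = 3/(302 + 1/(491/10)) = 3/(302 + 10/491) = 3/(148292/491) = 3*(491/148292) = 1473/148292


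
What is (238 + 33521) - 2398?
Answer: 31361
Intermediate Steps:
(238 + 33521) - 2398 = 33759 - 2398 = 31361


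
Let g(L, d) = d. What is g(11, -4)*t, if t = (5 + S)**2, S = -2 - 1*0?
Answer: -36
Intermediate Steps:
S = -2 (S = -2 + 0 = -2)
t = 9 (t = (5 - 2)**2 = 3**2 = 9)
g(11, -4)*t = -4*9 = -36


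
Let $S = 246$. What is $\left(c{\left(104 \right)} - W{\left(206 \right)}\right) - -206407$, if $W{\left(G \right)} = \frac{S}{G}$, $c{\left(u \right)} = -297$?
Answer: $\frac{21229207}{103} \approx 2.0611 \cdot 10^{5}$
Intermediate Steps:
$W{\left(G \right)} = \frac{246}{G}$
$\left(c{\left(104 \right)} - W{\left(206 \right)}\right) - -206407 = \left(-297 - \frac{246}{206}\right) - -206407 = \left(-297 - 246 \cdot \frac{1}{206}\right) + 206407 = \left(-297 - \frac{123}{103}\right) + 206407 = - \frac{30714}{103} + 206407 = \frac{21229207}{103}$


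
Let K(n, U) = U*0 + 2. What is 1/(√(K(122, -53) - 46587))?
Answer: -I*√385/4235 ≈ -0.0046332*I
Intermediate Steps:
K(n, U) = 2 (K(n, U) = 0 + 2 = 2)
1/(√(K(122, -53) - 46587)) = 1/(√(2 - 46587)) = 1/(√(-46585)) = 1/(11*I*√385) = -I*√385/4235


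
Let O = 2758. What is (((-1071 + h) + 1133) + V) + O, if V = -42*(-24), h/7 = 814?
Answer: 9526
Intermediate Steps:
h = 5698 (h = 7*814 = 5698)
V = 1008
(((-1071 + h) + 1133) + V) + O = (((-1071 + 5698) + 1133) + 1008) + 2758 = ((4627 + 1133) + 1008) + 2758 = (5760 + 1008) + 2758 = 6768 + 2758 = 9526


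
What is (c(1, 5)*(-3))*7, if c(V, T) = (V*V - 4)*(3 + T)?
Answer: 504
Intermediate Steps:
c(V, T) = (-4 + V²)*(3 + T) (c(V, T) = (V² - 4)*(3 + T) = (-4 + V²)*(3 + T))
(c(1, 5)*(-3))*7 = ((-12 - 4*5 + 3*1² + 5*1²)*(-3))*7 = ((-12 - 20 + 3*1 + 5*1)*(-3))*7 = ((-12 - 20 + 3 + 5)*(-3))*7 = -24*(-3)*7 = 72*7 = 504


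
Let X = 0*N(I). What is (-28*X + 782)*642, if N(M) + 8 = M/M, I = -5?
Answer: 502044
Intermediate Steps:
N(M) = -7 (N(M) = -8 + M/M = -8 + 1 = -7)
X = 0 (X = 0*(-7) = 0)
(-28*X + 782)*642 = (-28*0 + 782)*642 = (0 + 782)*642 = 782*642 = 502044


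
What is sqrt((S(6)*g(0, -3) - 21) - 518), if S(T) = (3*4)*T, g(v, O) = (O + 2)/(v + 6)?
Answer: I*sqrt(551) ≈ 23.473*I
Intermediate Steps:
g(v, O) = (2 + O)/(6 + v)
S(T) = 12*T
sqrt((S(6)*g(0, -3) - 21) - 518) = sqrt(((12*6)*((2 - 3)/(6 + 0)) - 21) - 518) = sqrt((72*(-1/6) - 21) - 518) = sqrt((-12 - 21) - 518) = sqrt(-33 - 518) = sqrt(-551) = I*sqrt(551)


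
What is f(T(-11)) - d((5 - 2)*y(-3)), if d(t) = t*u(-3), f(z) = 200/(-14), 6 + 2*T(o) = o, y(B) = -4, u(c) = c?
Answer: -352/7 ≈ -50.286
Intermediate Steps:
T(o) = -3 + o/2
f(z) = -100/7 (f(z) = 200*(-1/14) = -100/7)
d(t) = -3*t (d(t) = t*(-3) = -3*t)
f(T(-11)) - d((5 - 2)*y(-3)) = -100/7 - (-3)*(5 - 2)*(-4) = -100/7 - (-3)*3*(-4) = -100/7 - (-3)*(-12) = -100/7 - 1*36 = -100/7 - 36 = -352/7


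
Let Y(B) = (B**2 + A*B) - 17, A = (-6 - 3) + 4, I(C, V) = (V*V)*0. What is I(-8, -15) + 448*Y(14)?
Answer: 48832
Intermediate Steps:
I(C, V) = 0 (I(C, V) = V**2*0 = 0)
A = -5 (A = -9 + 4 = -5)
Y(B) = -17 + B**2 - 5*B (Y(B) = (B**2 - 5*B) - 17 = -17 + B**2 - 5*B)
I(-8, -15) + 448*Y(14) = 0 + 448*(-17 + 14**2 - 5*14) = 0 + 448*(-17 + 196 - 70) = 0 + 448*109 = 0 + 48832 = 48832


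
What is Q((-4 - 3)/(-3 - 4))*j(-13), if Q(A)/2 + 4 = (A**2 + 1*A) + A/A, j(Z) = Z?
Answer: 26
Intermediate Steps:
Q(A) = -6 + 2*A + 2*A**2 (Q(A) = -8 + 2*((A**2 + 1*A) + A/A) = -8 + 2*((A**2 + A) + 1) = -8 + 2*((A + A**2) + 1) = -8 + 2*(1 + A + A**2) = -8 + (2 + 2*A + 2*A**2) = -6 + 2*A + 2*A**2)
Q((-4 - 3)/(-3 - 4))*j(-13) = (-6 + 2*((-4 - 3)/(-3 - 4)) + 2*((-4 - 3)/(-3 - 4))**2)*(-13) = (-6 + 2*(-7/(-7)) + 2*(-7/(-7))**2)*(-13) = (-6 + 2*(-7*(-1/7)) + 2*(-7*(-1/7))**2)*(-13) = (-6 + 2*1 + 2*1**2)*(-13) = (-6 + 2 + 2*1)*(-13) = (-6 + 2 + 2)*(-13) = -2*(-13) = 26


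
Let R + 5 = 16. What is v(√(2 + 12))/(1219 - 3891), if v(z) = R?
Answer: -11/2672 ≈ -0.0041168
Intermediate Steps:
R = 11 (R = -5 + 16 = 11)
v(z) = 11
v(√(2 + 12))/(1219 - 3891) = 11/(1219 - 3891) = 11/(-2672) = 11*(-1/2672) = -11/2672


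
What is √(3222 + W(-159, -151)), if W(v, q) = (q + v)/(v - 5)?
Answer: √21677438/82 ≈ 56.779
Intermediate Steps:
W(v, q) = (q + v)/(-5 + v)
√(3222 + W(-159, -151)) = √(3222 + (-151 - 159)/(-5 - 159)) = √(3222 - 310/(-164)) = √(3222 - 1/164*(-310)) = √(3222 + 155/82) = √(264359/82) = √21677438/82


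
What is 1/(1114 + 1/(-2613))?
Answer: 2613/2910881 ≈ 0.00089767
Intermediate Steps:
1/(1114 + 1/(-2613)) = 1/(1114 - 1/2613) = 1/(2910881/2613) = 2613/2910881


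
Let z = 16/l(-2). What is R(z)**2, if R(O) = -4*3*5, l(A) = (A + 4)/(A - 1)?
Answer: 3600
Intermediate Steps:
l(A) = (4 + A)/(-1 + A)
z = -24 (z = 16/(((4 - 2)/(-1 - 2))) = 16/((2/(-3))) = 16/((-1/3*2)) = 16/(-2/3) = 16*(-3/2) = -24)
R(O) = -60 (R(O) = -12*5 = -60)
R(z)**2 = (-60)**2 = 3600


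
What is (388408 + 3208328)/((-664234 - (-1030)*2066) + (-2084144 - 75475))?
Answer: -3596736/695873 ≈ -5.1687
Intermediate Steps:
(388408 + 3208328)/((-664234 - (-1030)*2066) + (-2084144 - 75475)) = 3596736/((-664234 - 1*(-2127980)) - 2159619) = 3596736/((-664234 + 2127980) - 2159619) = 3596736/(1463746 - 2159619) = 3596736/(-695873) = 3596736*(-1/695873) = -3596736/695873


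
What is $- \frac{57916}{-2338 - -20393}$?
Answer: $- \frac{57916}{18055} \approx -3.2078$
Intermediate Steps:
$- \frac{57916}{-2338 - -20393} = - \frac{57916}{-2338 + 20393} = - \frac{57916}{18055}$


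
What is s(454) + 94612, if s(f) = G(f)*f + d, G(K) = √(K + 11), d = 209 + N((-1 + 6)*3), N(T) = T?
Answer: 94836 + 454*√465 ≈ 1.0463e+5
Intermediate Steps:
d = 224 (d = 209 + (-1 + 6)*3 = 209 + 5*3 = 209 + 15 = 224)
G(K) = √(11 + K)
s(f) = 224 + f*√(11 + f) (s(f) = √(11 + f)*f + 224 = f*√(11 + f) + 224 = 224 + f*√(11 + f))
s(454) + 94612 = (224 + 454*√(11 + 454)) + 94612 = (224 + 454*√465) + 94612 = 94836 + 454*√465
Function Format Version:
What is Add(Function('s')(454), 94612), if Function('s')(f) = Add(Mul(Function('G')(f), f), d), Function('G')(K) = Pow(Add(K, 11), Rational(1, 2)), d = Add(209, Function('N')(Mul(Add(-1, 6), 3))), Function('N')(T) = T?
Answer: Add(94836, Mul(454, Pow(465, Rational(1, 2)))) ≈ 1.0463e+5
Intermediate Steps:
d = 224 (d = Add(209, Mul(Add(-1, 6), 3)) = Add(209, Mul(5, 3)) = Add(209, 15) = 224)
Function('G')(K) = Pow(Add(11, K), Rational(1, 2))
Function('s')(f) = Add(224, Mul(f, Pow(Add(11, f), Rational(1, 2)))) (Function('s')(f) = Add(Mul(Pow(Add(11, f), Rational(1, 2)), f), 224) = Add(Mul(f, Pow(Add(11, f), Rational(1, 2))), 224) = Add(224, Mul(f, Pow(Add(11, f), Rational(1, 2)))))
Add(Function('s')(454), 94612) = Add(Add(224, Mul(454, Pow(Add(11, 454), Rational(1, 2)))), 94612) = Add(Add(224, Mul(454, Pow(465, Rational(1, 2)))), 94612) = Add(94836, Mul(454, Pow(465, Rational(1, 2))))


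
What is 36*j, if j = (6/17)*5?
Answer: 1080/17 ≈ 63.529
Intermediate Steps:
j = 30/17 (j = ((1/17)*6)*5 = (6/17)*5 = 30/17 ≈ 1.7647)
36*j = 36*(30/17) = 1080/17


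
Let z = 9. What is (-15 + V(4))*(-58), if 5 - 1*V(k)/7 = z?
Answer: 2494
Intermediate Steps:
V(k) = -28 (V(k) = 35 - 7*9 = 35 - 63 = -28)
(-15 + V(4))*(-58) = (-15 - 28)*(-58) = -43*(-58) = 2494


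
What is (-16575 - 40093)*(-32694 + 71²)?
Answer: 1567040204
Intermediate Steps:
(-16575 - 40093)*(-32694 + 71²) = -56668*(-32694 + 5041) = -56668*(-27653) = 1567040204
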